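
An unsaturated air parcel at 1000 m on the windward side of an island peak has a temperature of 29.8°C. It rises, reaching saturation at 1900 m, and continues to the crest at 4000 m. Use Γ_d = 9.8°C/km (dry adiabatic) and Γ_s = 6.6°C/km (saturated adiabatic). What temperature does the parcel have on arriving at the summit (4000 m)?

7.12°C

From 1000 m to 1900 m (dry): cools by 9.8 × 0.9 = 8.82°C, giving 20.98°C.
From 1900 m to 4000 m (saturated): cools by 6.6 × 2.1 = 13.86°C, giving 7.12°C.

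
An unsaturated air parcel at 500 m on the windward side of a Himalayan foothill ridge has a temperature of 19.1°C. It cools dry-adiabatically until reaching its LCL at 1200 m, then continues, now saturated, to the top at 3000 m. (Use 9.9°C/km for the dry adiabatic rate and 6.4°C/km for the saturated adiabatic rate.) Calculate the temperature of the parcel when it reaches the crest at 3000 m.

Dry to 1200 m: -9.9 × 0.7 km = -6.93°C, so T = 12.17°C.
Saturated to 3000 m: -6.4 × 1.8 km = -11.52°C, so T = 0.65°C.

0.65°C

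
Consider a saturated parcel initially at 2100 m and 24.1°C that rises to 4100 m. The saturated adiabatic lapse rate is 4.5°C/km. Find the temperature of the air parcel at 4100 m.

2100–4100 m, saturated adiabatic: Δz = 2 km ⇒ ΔT = -9°C; T = 15.1°C

15.1°C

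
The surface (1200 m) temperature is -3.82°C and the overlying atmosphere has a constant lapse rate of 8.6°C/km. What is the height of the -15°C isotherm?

2500 m

Height above start = (-3.82 − (-15)) / 8.6 = 1.3 km
Altitude = 1200 m + 1300 m = 2500 m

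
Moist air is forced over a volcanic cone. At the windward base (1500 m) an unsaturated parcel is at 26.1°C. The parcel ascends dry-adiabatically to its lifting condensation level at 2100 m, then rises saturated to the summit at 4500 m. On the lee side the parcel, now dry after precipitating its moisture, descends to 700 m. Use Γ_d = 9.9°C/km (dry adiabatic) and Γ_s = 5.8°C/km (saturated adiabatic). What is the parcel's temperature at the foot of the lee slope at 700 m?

43.86°C

From 1500 m to 2100 m (dry): cools by 9.9 × 0.6 = 5.94°C, giving 20.16°C.
From 2100 m to 4500 m (saturated): cools by 5.8 × 2.4 = 13.92°C, giving 6.24°C.
From 4500 m to 700 m (dry descent): warms by 9.9 × 3.8 = 37.62°C, giving 43.86°C.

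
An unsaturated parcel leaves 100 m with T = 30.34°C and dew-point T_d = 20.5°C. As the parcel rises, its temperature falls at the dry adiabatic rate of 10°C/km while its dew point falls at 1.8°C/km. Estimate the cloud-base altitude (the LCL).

1300 m

T and T_d converge at 10 − 1.8 = 8.2°C per km
Height above start = (30.34 − 20.5) / 8.2 = 1.2 km
LCL altitude = 100 m + 1200 m = 1300 m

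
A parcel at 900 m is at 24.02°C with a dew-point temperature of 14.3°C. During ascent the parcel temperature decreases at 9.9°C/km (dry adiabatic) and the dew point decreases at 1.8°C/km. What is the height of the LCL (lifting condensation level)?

T and T_d converge at 9.9 − 1.8 = 8.1°C per km
Height above start = (24.02 − 14.3) / 8.1 = 1.2 km
LCL altitude = 900 m + 1200 m = 2100 m

2100 m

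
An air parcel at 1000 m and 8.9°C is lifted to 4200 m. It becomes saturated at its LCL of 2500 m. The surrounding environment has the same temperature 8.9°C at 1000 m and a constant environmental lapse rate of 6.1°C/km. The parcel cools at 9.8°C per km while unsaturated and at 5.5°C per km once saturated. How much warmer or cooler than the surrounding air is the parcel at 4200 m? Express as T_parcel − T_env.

-4.53°C (parcel cooler than environment)

Parcel:
  1000–2500 m, dry: Δz = 1.5 km ⇒ ΔT = -14.7°C; T = -5.8°C
  2500–4200 m, saturated: Δz = 1.7 km ⇒ ΔT = -9.35°C; T = -15.15°C
Environment:
  1000–4200 m, environment: Δz = 3.2 km ⇒ ΔT = -19.52°C; T = -10.62°C
T_parcel − T_env = -15.15 − (-10.62) = -4.53°C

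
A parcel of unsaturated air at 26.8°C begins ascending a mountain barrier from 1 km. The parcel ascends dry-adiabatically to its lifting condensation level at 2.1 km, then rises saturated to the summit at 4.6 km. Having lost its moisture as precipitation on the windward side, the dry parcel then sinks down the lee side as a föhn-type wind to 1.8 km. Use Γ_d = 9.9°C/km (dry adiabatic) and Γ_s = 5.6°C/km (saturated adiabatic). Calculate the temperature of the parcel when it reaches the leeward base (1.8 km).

29.63°C

1000–2100 m, dry: Δz = 1.1 km ⇒ ΔT = -10.89°C; T = 15.91°C
2100–4600 m, saturated: Δz = 2.5 km ⇒ ΔT = -14°C; T = 1.91°C
4600–1800 m, dry descent: Δz = 2.8 km ⇒ ΔT = +27.72°C; T = 29.63°C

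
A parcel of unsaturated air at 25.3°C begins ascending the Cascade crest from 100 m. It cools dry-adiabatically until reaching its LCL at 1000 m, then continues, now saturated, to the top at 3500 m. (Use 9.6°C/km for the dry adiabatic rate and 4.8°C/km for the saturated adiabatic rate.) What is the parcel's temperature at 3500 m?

Dry to 1000 m: -9.6 × 0.9 km = -8.64°C, so T = 16.66°C.
Saturated to 3500 m: -4.8 × 2.5 km = -12°C, so T = 4.66°C.

4.66°C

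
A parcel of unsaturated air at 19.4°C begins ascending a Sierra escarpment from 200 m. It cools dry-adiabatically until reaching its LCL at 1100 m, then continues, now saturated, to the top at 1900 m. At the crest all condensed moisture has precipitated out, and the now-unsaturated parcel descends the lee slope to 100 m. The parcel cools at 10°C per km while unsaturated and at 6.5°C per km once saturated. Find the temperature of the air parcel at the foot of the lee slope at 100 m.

Dry to 1100 m: -10 × 0.9 km = -9°C, so T = 10.4°C.
Saturated to 1900 m: -6.5 × 0.8 km = -5.2°C, so T = 5.2°C.
Dry descent to 100 m: +10 × 1.8 km = +18°C, so T = 23.2°C.

23.2°C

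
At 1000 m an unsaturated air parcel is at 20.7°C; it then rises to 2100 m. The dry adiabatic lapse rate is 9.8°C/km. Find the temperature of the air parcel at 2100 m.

9.92°C

1000–2100 m, dry adiabatic: Δz = 1.1 km ⇒ ΔT = -10.78°C; T = 9.92°C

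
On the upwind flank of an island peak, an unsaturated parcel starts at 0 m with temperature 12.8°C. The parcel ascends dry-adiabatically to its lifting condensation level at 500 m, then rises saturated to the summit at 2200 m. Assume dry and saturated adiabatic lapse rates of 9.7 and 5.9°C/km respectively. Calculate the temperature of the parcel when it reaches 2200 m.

-2.08°C

0 → 500 m (dry, 9.7°C/km): ΔT = -9.7 × 0.5 = -4.85°C → T = 7.95°C
500 → 2200 m (saturated, 5.9°C/km): ΔT = -5.9 × 1.7 = -10.03°C → T = -2.08°C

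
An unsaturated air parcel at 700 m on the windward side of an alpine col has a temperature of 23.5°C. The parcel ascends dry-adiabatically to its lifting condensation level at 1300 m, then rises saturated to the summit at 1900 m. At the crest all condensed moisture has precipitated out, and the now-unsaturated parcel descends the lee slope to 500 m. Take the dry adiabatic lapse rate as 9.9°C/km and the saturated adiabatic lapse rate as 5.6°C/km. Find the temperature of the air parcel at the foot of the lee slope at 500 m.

700–1300 m, dry: Δz = 0.6 km ⇒ ΔT = -5.94°C; T = 17.56°C
1300–1900 m, saturated: Δz = 0.6 km ⇒ ΔT = -3.36°C; T = 14.2°C
1900–500 m, dry descent: Δz = 1.4 km ⇒ ΔT = +13.86°C; T = 28.06°C

28.06°C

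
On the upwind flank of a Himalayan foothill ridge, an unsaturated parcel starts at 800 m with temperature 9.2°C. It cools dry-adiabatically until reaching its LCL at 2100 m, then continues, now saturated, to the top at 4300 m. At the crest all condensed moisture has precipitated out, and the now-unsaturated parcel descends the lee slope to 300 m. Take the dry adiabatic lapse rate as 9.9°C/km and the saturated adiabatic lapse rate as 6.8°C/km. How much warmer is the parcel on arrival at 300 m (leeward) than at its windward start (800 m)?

800–2100 m, dry: Δz = 1.3 km ⇒ ΔT = -12.87°C; T = -3.67°C
2100–4300 m, saturated: Δz = 2.2 km ⇒ ΔT = -14.96°C; T = -18.63°C
4300–300 m, dry descent: Δz = 4 km ⇒ ΔT = +39.6°C; T = 20.97°C
Net change vs windward start: 20.97 − 9.2 = +11.77°C

+11.77°C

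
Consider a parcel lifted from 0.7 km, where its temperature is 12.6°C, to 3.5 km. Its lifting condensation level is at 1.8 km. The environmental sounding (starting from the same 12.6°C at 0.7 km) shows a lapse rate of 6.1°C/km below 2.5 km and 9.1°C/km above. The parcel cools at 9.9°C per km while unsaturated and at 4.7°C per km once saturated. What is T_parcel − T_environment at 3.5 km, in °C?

+1.2°C (parcel warmer than environment)

Parcel:
  From 700 m to 1800 m (dry): cools by 9.9 × 1.1 = 10.89°C, giving 1.71°C.
  From 1800 m to 3500 m (saturated): cools by 4.7 × 1.7 = 7.99°C, giving -6.28°C.
Environment:
  From 700 m to 2500 m (environment, lower layer): cools by 6.1 × 1.8 = 10.98°C, giving 1.62°C.
  From 2500 m to 3500 m (environment, upper layer): cools by 9.1 × 1 = 9.1°C, giving -7.48°C.
T_parcel − T_env = -6.28 − (-7.48) = +1.2°C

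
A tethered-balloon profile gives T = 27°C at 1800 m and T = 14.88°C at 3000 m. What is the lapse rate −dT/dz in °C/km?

10.1°C/km

Γ = −ΔT/Δz = (27 − 14.88) / (3000 − 1800) m
  = 12.12°C / 1.2 km = 10.1°C/km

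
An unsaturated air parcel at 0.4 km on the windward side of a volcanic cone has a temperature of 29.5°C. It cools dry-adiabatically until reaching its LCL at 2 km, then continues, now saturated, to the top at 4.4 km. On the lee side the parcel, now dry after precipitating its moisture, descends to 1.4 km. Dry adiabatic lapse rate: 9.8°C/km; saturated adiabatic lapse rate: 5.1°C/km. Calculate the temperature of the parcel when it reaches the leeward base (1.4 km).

400 → 2000 m (dry, 9.8°C/km): ΔT = -9.8 × 1.6 = -15.68°C → T = 13.82°C
2000 → 4400 m (saturated, 5.1°C/km): ΔT = -5.1 × 2.4 = -12.24°C → T = 1.58°C
4400 → 1400 m (dry descent, 9.8°C/km): ΔT = +9.8 × 3 = +29.4°C → T = 30.98°C

30.98°C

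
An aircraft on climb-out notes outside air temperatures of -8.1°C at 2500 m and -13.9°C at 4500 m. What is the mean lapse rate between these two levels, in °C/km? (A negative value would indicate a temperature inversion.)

Γ = −ΔT/Δz = (-8.1 − (-13.9)) / (4500 − 2500) m
  = 5.8°C / 2 km = 2.9°C/km

2.9°C/km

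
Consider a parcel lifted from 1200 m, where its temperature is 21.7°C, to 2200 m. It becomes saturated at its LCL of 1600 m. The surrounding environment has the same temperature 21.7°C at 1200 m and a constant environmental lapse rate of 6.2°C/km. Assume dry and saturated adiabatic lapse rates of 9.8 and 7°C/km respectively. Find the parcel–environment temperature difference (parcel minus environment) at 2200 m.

Parcel:
  1200–1600 m, dry: Δz = 0.4 km ⇒ ΔT = -3.92°C; T = 17.78°C
  1600–2200 m, saturated: Δz = 0.6 km ⇒ ΔT = -4.2°C; T = 13.58°C
Environment:
  1200–2200 m, environment: Δz = 1 km ⇒ ΔT = -6.2°C; T = 15.5°C
T_parcel − T_env = 13.58 − 15.5 = -1.92°C

-1.92°C (parcel cooler than environment)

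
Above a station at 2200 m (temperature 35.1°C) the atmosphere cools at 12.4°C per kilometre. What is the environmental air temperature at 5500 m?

-5.82°C

2200–5500 m, environmental: Δz = 3.3 km ⇒ ΔT = -40.92°C; T = -5.82°C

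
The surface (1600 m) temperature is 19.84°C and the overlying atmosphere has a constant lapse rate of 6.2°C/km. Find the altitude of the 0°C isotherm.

Height above start = (19.84 − 0) / 6.2 = 3.2 km
Altitude = 1600 m + 3200 m = 4800 m

4800 m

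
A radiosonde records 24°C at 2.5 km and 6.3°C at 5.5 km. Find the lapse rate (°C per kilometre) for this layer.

Γ = −ΔT/Δz = (24 − 6.3) / (5500 − 2500) m
  = 17.7°C / 3 km = 5.9°C/km

5.9°C/km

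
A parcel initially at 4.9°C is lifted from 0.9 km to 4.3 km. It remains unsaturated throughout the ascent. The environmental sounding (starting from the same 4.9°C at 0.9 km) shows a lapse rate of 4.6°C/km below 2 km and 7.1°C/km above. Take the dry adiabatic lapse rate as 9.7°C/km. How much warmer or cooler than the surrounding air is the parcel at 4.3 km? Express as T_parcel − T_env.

-11.59°C (parcel cooler than environment)

Parcel:
  From 900 m to 4300 m (dry): cools by 9.7 × 3.4 = 32.98°C, giving -28.08°C.
Environment:
  From 900 m to 2000 m (environment, lower layer): cools by 4.6 × 1.1 = 5.06°C, giving -0.16°C.
  From 2000 m to 4300 m (environment, upper layer): cools by 7.1 × 2.3 = 16.33°C, giving -16.49°C.
T_parcel − T_env = -28.08 − (-16.49) = -11.59°C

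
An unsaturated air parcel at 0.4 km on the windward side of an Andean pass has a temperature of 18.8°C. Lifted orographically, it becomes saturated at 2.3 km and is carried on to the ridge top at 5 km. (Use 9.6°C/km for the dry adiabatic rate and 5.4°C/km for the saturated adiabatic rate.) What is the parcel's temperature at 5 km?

400 → 2300 m (dry, 9.6°C/km): ΔT = -9.6 × 1.9 = -18.24°C → T = 0.56°C
2300 → 5000 m (saturated, 5.4°C/km): ΔT = -5.4 × 2.7 = -14.58°C → T = -14.02°C

-14.02°C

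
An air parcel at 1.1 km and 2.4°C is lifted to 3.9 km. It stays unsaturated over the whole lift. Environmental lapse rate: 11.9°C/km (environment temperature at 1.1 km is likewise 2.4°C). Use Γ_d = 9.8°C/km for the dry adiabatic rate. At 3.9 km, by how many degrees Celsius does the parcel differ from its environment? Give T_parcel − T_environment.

Parcel:
  From 1100 m to 3900 m (dry): cools by 9.8 × 2.8 = 27.44°C, giving -25.04°C.
Environment:
  From 1100 m to 3900 m (environment): cools by 11.9 × 2.8 = 33.32°C, giving -30.92°C.
T_parcel − T_env = -25.04 − (-30.92) = +5.88°C

+5.88°C (parcel warmer than environment)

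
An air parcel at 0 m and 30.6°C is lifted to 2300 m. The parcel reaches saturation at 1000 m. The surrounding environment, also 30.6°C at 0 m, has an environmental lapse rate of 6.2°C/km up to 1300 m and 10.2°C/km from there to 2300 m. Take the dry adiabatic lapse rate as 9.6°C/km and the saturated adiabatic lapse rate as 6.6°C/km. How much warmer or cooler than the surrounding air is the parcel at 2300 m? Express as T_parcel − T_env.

Parcel:
  0–1000 m, dry: Δz = 1 km ⇒ ΔT = -9.6°C; T = 21°C
  1000–2300 m, saturated: Δz = 1.3 km ⇒ ΔT = -8.58°C; T = 12.42°C
Environment:
  0–1300 m, environment, lower layer: Δz = 1.3 km ⇒ ΔT = -8.06°C; T = 22.54°C
  1300–2300 m, environment, upper layer: Δz = 1 km ⇒ ΔT = -10.2°C; T = 12.34°C
T_parcel − T_env = 12.42 − 12.34 = +0.08°C

+0.08°C (parcel warmer than environment)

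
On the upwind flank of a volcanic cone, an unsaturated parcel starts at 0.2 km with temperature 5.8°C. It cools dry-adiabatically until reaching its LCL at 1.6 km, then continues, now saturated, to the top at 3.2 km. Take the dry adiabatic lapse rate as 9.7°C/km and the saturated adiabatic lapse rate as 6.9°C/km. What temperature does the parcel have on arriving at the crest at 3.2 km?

200 → 1600 m (dry, 9.7°C/km): ΔT = -9.7 × 1.4 = -13.58°C → T = -7.78°C
1600 → 3200 m (saturated, 6.9°C/km): ΔT = -6.9 × 1.6 = -11.04°C → T = -18.82°C

-18.82°C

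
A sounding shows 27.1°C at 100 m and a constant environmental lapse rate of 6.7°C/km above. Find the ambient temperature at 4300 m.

100–4300 m, environmental: Δz = 4.2 km ⇒ ΔT = -28.14°C; T = -1.04°C

-1.04°C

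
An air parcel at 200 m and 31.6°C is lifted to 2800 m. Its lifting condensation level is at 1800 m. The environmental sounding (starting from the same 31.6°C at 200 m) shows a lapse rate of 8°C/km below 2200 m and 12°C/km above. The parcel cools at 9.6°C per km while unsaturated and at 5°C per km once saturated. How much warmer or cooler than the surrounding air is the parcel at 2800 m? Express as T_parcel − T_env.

+2.84°C (parcel warmer than environment)

Parcel:
  200–1800 m, dry: Δz = 1.6 km ⇒ ΔT = -15.36°C; T = 16.24°C
  1800–2800 m, saturated: Δz = 1 km ⇒ ΔT = -5°C; T = 11.24°C
Environment:
  200–2200 m, environment, lower layer: Δz = 2 km ⇒ ΔT = -16°C; T = 15.6°C
  2200–2800 m, environment, upper layer: Δz = 0.6 km ⇒ ΔT = -7.2°C; T = 8.4°C
T_parcel − T_env = 11.24 − 8.4 = +2.84°C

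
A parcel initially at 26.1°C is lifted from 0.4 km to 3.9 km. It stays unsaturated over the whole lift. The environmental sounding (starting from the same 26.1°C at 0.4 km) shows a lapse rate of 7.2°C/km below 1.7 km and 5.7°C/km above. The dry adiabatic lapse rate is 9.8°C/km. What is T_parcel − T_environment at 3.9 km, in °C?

-12.4°C (parcel cooler than environment)

Parcel:
  400–3900 m, dry: Δz = 3.5 km ⇒ ΔT = -34.3°C; T = -8.2°C
Environment:
  400–1700 m, environment, lower layer: Δz = 1.3 km ⇒ ΔT = -9.36°C; T = 16.74°C
  1700–3900 m, environment, upper layer: Δz = 2.2 km ⇒ ΔT = -12.54°C; T = 4.2°C
T_parcel − T_env = -8.2 − 4.2 = -12.4°C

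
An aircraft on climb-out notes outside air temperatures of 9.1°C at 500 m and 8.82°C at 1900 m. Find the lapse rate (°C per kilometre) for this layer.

Γ = −ΔT/Δz = (9.1 − 8.82) / (1900 − 500) m
  = 0.28°C / 1.4 km = 0.2°C/km

0.2°C/km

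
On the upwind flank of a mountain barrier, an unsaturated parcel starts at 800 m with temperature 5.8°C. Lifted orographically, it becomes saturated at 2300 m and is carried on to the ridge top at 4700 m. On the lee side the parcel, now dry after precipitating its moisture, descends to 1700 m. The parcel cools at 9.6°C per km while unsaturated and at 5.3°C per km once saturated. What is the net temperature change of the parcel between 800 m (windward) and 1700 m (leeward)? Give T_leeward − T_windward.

+1.68°C

Dry to 2300 m: -9.6 × 1.5 km = -14.4°C, so T = -8.6°C.
Saturated to 4700 m: -5.3 × 2.4 km = -12.72°C, so T = -21.32°C.
Dry descent to 1700 m: +9.6 × 3 km = +28.8°C, so T = 7.48°C.
Net change vs windward start: 7.48 − 5.8 = +1.68°C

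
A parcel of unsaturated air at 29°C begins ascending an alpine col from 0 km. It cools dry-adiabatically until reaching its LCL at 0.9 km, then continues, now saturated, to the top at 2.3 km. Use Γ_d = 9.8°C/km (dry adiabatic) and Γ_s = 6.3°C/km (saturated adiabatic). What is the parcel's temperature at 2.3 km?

0 → 900 m (dry, 9.8°C/km): ΔT = -9.8 × 0.9 = -8.82°C → T = 20.18°C
900 → 2300 m (saturated, 6.3°C/km): ΔT = -6.3 × 1.4 = -8.82°C → T = 11.36°C

11.36°C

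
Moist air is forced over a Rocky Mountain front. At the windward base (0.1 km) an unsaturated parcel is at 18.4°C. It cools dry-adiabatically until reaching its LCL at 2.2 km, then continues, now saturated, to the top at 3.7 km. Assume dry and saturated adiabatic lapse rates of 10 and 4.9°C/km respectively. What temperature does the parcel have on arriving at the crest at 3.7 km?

Dry to 2200 m: -10 × 2.1 km = -21°C, so T = -2.6°C.
Saturated to 3700 m: -4.9 × 1.5 km = -7.35°C, so T = -9.95°C.

-9.95°C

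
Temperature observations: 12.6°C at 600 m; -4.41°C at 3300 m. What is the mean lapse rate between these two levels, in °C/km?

Γ = −ΔT/Δz = (12.6 − (-4.41)) / (3300 − 600) m
  = 17.01°C / 2.7 km = 6.3°C/km

6.3°C/km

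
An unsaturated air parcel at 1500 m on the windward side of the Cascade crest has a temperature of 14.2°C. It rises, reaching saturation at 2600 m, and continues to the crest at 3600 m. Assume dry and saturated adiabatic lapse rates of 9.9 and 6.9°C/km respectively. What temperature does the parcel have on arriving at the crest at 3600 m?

1500–2600 m, dry: Δz = 1.1 km ⇒ ΔT = -10.89°C; T = 3.31°C
2600–3600 m, saturated: Δz = 1 km ⇒ ΔT = -6.9°C; T = -3.59°C

-3.59°C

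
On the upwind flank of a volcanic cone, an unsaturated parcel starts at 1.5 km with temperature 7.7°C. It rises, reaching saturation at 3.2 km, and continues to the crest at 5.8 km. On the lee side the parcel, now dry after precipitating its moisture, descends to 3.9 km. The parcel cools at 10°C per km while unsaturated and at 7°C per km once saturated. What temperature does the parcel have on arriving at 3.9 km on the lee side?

-8.5°C

1500 → 3200 m (dry, 10°C/km): ΔT = -10 × 1.7 = -17°C → T = -9.3°C
3200 → 5800 m (saturated, 7°C/km): ΔT = -7 × 2.6 = -18.2°C → T = -27.5°C
5800 → 3900 m (dry descent, 10°C/km): ΔT = +10 × 1.9 = +19°C → T = -8.5°C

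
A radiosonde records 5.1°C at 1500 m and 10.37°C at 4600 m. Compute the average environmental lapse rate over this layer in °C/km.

-1.7°C/km

Γ = −ΔT/Δz = (5.1 − 10.37) / (4600 − 1500) m
  = -5.27°C / 3.1 km = -1.7°C/km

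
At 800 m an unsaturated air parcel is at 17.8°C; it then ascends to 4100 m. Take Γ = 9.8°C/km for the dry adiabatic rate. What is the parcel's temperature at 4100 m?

-14.54°C

Dry adiabatic to 4100 m: -9.8 × 3.3 km = -32.34°C, so T = -14.54°C.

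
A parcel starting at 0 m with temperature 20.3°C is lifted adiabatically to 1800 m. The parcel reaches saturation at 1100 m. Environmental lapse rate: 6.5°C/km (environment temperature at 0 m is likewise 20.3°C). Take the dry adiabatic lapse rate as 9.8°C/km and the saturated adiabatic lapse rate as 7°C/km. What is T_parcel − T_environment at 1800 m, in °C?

-3.98°C (parcel cooler than environment)

Parcel:
  0–1100 m, dry: Δz = 1.1 km ⇒ ΔT = -10.78°C; T = 9.52°C
  1100–1800 m, saturated: Δz = 0.7 km ⇒ ΔT = -4.9°C; T = 4.62°C
Environment:
  0–1800 m, environment: Δz = 1.8 km ⇒ ΔT = -11.7°C; T = 8.6°C
T_parcel − T_env = 4.62 − 8.6 = -3.98°C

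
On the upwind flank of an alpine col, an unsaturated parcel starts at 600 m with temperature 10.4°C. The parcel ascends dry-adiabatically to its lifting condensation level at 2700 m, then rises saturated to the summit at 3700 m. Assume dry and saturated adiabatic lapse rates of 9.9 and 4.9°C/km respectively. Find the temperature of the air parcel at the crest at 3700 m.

600 → 2700 m (dry, 9.9°C/km): ΔT = -9.9 × 2.1 = -20.79°C → T = -10.39°C
2700 → 3700 m (saturated, 4.9°C/km): ΔT = -4.9 × 1 = -4.9°C → T = -15.29°C

-15.29°C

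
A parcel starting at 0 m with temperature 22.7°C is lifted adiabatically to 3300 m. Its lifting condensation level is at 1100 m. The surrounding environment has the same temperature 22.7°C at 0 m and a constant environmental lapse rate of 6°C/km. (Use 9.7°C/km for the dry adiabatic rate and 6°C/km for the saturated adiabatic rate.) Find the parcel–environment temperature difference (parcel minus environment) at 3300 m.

-4.07°C (parcel cooler than environment)

Parcel:
  Dry to 1100 m: -9.7 × 1.1 km = -10.67°C, so T = 12.03°C.
  Saturated to 3300 m: -6 × 2.2 km = -13.2°C, so T = -1.17°C.
Environment:
  Environment to 3300 m: -6 × 3.3 km = -19.8°C, so T = 2.9°C.
T_parcel − T_env = -1.17 − 2.9 = -4.07°C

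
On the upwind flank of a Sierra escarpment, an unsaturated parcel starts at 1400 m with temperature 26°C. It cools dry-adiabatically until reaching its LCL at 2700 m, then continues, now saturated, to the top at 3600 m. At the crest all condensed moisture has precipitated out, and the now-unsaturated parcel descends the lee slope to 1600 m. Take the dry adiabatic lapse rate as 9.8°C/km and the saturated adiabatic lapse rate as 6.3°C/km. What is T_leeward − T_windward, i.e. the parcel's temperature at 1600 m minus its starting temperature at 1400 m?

+1.19°C

Dry to 2700 m: -9.8 × 1.3 km = -12.74°C, so T = 13.26°C.
Saturated to 3600 m: -6.3 × 0.9 km = -5.67°C, so T = 7.59°C.
Dry descent to 1600 m: +9.8 × 2 km = +19.6°C, so T = 27.19°C.
Net change vs windward start: 27.19 − 26 = +1.19°C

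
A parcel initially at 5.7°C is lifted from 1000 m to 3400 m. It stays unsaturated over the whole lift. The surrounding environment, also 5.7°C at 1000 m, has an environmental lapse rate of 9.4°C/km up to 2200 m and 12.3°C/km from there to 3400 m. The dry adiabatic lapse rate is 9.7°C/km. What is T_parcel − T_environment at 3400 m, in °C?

Parcel:
  From 1000 m to 3400 m (dry): cools by 9.7 × 2.4 = 23.28°C, giving -17.58°C.
Environment:
  From 1000 m to 2200 m (environment, lower layer): cools by 9.4 × 1.2 = 11.28°C, giving -5.58°C.
  From 2200 m to 3400 m (environment, upper layer): cools by 12.3 × 1.2 = 14.76°C, giving -20.34°C.
T_parcel − T_env = -17.58 − (-20.34) = +2.76°C

+2.76°C (parcel warmer than environment)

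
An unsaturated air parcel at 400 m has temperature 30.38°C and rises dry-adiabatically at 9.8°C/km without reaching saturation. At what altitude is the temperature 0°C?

Height above start = (30.38 − 0) / 9.8 = 3.1 km
Altitude = 400 m + 3100 m = 3500 m

3500 m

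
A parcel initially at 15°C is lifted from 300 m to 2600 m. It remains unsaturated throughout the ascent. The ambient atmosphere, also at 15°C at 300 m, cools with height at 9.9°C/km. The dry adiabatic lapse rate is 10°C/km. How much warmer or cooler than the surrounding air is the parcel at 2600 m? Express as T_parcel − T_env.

Parcel:
  Dry to 2600 m: -10 × 2.3 km = -23°C, so T = -8°C.
Environment:
  Environment to 2600 m: -9.9 × 2.3 km = -22.77°C, so T = -7.77°C.
T_parcel − T_env = -8 − (-7.77) = -0.23°C

-0.23°C (parcel cooler than environment)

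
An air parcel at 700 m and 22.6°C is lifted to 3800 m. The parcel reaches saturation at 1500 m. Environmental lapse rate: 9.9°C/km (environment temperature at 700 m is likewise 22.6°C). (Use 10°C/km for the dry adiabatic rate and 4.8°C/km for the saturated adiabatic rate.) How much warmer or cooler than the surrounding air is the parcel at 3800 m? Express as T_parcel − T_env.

Parcel:
  Dry to 1500 m: -10 × 0.8 km = -8°C, so T = 14.6°C.
  Saturated to 3800 m: -4.8 × 2.3 km = -11.04°C, so T = 3.56°C.
Environment:
  Environment to 3800 m: -9.9 × 3.1 km = -30.69°C, so T = -8.09°C.
T_parcel − T_env = 3.56 − (-8.09) = +11.65°C

+11.65°C (parcel warmer than environment)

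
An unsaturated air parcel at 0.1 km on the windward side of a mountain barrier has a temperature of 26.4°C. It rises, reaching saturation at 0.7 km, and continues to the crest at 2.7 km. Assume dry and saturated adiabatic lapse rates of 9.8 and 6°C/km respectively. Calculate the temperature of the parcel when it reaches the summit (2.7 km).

From 100 m to 700 m (dry): cools by 9.8 × 0.6 = 5.88°C, giving 20.52°C.
From 700 m to 2700 m (saturated): cools by 6 × 2 = 12°C, giving 8.52°C.

8.52°C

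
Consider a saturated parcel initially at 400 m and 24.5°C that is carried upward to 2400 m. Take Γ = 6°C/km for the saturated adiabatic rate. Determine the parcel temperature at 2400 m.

400–2400 m, saturated adiabatic: Δz = 2 km ⇒ ΔT = -12°C; T = 12.5°C

12.5°C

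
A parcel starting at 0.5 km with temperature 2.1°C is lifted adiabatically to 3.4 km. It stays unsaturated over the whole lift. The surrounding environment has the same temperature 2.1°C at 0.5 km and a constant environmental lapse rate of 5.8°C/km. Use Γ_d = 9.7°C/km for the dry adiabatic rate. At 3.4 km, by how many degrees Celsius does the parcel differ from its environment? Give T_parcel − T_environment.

-11.31°C (parcel cooler than environment)

Parcel:
  500–3400 m, dry: Δz = 2.9 km ⇒ ΔT = -28.13°C; T = -26.03°C
Environment:
  500–3400 m, environment: Δz = 2.9 km ⇒ ΔT = -16.82°C; T = -14.72°C
T_parcel − T_env = -26.03 − (-14.72) = -11.31°C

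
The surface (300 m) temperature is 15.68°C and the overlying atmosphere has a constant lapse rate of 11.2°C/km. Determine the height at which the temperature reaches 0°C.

1700 m

Height above start = (15.68 − 0) / 11.2 = 1.4 km
Altitude = 300 m + 1400 m = 1700 m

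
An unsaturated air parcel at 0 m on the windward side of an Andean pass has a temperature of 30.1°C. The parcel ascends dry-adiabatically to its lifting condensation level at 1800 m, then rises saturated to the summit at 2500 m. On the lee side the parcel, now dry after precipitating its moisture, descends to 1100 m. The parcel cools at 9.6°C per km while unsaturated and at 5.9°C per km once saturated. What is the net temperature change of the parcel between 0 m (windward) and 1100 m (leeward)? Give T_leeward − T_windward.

0–1800 m, dry: Δz = 1.8 km ⇒ ΔT = -17.28°C; T = 12.82°C
1800–2500 m, saturated: Δz = 0.7 km ⇒ ΔT = -4.13°C; T = 8.69°C
2500–1100 m, dry descent: Δz = 1.4 km ⇒ ΔT = +13.44°C; T = 22.13°C
Net change vs windward start: 22.13 − 30.1 = -7.97°C

-7.97°C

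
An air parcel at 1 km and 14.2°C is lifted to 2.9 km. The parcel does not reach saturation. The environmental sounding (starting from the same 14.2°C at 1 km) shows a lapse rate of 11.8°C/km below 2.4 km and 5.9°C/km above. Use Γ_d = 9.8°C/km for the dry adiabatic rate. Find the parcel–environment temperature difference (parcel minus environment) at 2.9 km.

+0.85°C (parcel warmer than environment)

Parcel:
  1000 → 2900 m (dry, 9.8°C/km): ΔT = -9.8 × 1.9 = -18.62°C → T = -4.42°C
Environment:
  1000 → 2400 m (environment, lower layer, 11.8°C/km): ΔT = -11.8 × 1.4 = -16.52°C → T = -2.32°C
  2400 → 2900 m (environment, upper layer, 5.9°C/km): ΔT = -5.9 × 0.5 = -2.95°C → T = -5.27°C
T_parcel − T_env = -4.42 − (-5.27) = +0.85°C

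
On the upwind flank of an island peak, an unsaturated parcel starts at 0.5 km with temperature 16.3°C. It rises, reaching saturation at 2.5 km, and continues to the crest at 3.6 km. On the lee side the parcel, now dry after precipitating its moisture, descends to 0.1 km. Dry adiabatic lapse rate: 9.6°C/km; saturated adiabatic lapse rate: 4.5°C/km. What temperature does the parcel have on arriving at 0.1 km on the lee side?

25.75°C

500–2500 m, dry: Δz = 2 km ⇒ ΔT = -19.2°C; T = -2.9°C
2500–3600 m, saturated: Δz = 1.1 km ⇒ ΔT = -4.95°C; T = -7.85°C
3600–100 m, dry descent: Δz = 3.5 km ⇒ ΔT = +33.6°C; T = 25.75°C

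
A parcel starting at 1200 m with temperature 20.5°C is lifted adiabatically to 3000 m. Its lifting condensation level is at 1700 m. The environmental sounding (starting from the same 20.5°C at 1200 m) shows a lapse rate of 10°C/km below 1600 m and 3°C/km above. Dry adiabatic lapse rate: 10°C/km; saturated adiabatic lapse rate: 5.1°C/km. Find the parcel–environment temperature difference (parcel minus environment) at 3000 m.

Parcel:
  1200 → 1700 m (dry, 10°C/km): ΔT = -10 × 0.5 = -5°C → T = 15.5°C
  1700 → 3000 m (saturated, 5.1°C/km): ΔT = -5.1 × 1.3 = -6.63°C → T = 8.87°C
Environment:
  1200 → 1600 m (environment, lower layer, 10°C/km): ΔT = -10 × 0.4 = -4°C → T = 16.5°C
  1600 → 3000 m (environment, upper layer, 3°C/km): ΔT = -3 × 1.4 = -4.2°C → T = 12.3°C
T_parcel − T_env = 8.87 − 12.3 = -3.43°C

-3.43°C (parcel cooler than environment)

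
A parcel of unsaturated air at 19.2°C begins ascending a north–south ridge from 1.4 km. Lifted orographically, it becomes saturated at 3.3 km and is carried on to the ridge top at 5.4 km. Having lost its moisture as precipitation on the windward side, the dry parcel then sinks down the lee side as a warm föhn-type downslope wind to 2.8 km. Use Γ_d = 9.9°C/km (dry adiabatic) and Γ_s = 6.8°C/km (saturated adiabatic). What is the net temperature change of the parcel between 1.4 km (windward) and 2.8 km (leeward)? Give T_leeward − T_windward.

1400–3300 m, dry: Δz = 1.9 km ⇒ ΔT = -18.81°C; T = 0.39°C
3300–5400 m, saturated: Δz = 2.1 km ⇒ ΔT = -14.28°C; T = -13.89°C
5400–2800 m, dry descent: Δz = 2.6 km ⇒ ΔT = +25.74°C; T = 11.85°C
Net change vs windward start: 11.85 − 19.2 = -7.35°C

-7.35°C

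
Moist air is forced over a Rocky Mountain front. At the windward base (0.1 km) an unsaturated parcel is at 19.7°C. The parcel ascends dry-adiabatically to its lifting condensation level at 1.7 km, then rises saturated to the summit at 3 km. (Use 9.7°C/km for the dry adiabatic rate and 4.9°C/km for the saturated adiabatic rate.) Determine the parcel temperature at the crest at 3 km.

Dry to 1700 m: -9.7 × 1.6 km = -15.52°C, so T = 4.18°C.
Saturated to 3000 m: -4.9 × 1.3 km = -6.37°C, so T = -2.19°C.

-2.19°C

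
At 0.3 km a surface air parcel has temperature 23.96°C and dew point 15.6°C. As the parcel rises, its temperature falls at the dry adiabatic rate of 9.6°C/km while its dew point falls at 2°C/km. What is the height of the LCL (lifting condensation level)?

1.4 km

T and T_d converge at 9.6 − 2 = 7.6°C per km
Height above start = (23.96 − 15.6) / 7.6 = 1.1 km
LCL altitude = 300 m + 1100 m = 1400 m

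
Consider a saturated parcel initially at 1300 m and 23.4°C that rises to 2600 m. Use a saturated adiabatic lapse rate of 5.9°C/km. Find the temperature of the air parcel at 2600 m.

15.73°C

From 1300 m to 2600 m (saturated adiabatic): cools by 5.9 × 1.3 = 7.67°C, giving 15.73°C.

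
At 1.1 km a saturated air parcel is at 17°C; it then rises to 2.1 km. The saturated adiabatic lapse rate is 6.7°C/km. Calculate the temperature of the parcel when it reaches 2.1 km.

10.3°C

1100 → 2100 m (saturated adiabatic, 6.7°C/km): ΔT = -6.7 × 1 = -6.7°C → T = 10.3°C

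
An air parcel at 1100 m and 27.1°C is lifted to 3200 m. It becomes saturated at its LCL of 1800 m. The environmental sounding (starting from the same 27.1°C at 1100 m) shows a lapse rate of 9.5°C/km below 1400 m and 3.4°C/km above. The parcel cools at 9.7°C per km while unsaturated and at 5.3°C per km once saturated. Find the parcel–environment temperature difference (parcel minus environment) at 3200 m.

-5.24°C (parcel cooler than environment)

Parcel:
  1100 → 1800 m (dry, 9.7°C/km): ΔT = -9.7 × 0.7 = -6.79°C → T = 20.31°C
  1800 → 3200 m (saturated, 5.3°C/km): ΔT = -5.3 × 1.4 = -7.42°C → T = 12.89°C
Environment:
  1100 → 1400 m (environment, lower layer, 9.5°C/km): ΔT = -9.5 × 0.3 = -2.85°C → T = 24.25°C
  1400 → 3200 m (environment, upper layer, 3.4°C/km): ΔT = -3.4 × 1.8 = -6.12°C → T = 18.13°C
T_parcel − T_env = 12.89 − 18.13 = -5.24°C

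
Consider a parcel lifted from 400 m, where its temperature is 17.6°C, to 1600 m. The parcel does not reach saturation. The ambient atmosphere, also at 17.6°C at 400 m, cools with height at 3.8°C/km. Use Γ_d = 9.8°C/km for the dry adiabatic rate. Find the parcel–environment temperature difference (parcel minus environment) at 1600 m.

Parcel:
  400–1600 m, dry: Δz = 1.2 km ⇒ ΔT = -11.76°C; T = 5.84°C
Environment:
  400–1600 m, environment: Δz = 1.2 km ⇒ ΔT = -4.56°C; T = 13.04°C
T_parcel − T_env = 5.84 − 13.04 = -7.2°C

-7.2°C (parcel cooler than environment)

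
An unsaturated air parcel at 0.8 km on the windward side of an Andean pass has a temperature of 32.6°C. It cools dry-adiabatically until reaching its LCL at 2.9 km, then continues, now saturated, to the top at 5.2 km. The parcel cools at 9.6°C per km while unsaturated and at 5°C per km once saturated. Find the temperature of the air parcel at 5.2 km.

0.94°C

800–2900 m, dry: Δz = 2.1 km ⇒ ΔT = -20.16°C; T = 12.44°C
2900–5200 m, saturated: Δz = 2.3 km ⇒ ΔT = -11.5°C; T = 0.94°C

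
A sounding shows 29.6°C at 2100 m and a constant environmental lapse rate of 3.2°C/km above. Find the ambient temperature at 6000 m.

2100 → 6000 m (environmental, 3.2°C/km): ΔT = -3.2 × 3.9 = -12.48°C → T = 17.12°C

17.12°C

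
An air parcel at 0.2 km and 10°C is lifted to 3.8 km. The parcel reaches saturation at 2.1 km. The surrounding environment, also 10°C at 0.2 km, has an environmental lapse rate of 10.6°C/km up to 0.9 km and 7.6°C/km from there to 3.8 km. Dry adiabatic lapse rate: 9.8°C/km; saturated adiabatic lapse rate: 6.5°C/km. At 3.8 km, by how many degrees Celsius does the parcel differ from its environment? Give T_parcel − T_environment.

-0.21°C (parcel cooler than environment)

Parcel:
  From 200 m to 2100 m (dry): cools by 9.8 × 1.9 = 18.62°C, giving -8.62°C.
  From 2100 m to 3800 m (saturated): cools by 6.5 × 1.7 = 11.05°C, giving -19.67°C.
Environment:
  From 200 m to 900 m (environment, lower layer): cools by 10.6 × 0.7 = 7.42°C, giving 2.58°C.
  From 900 m to 3800 m (environment, upper layer): cools by 7.6 × 2.9 = 22.04°C, giving -19.46°C.
T_parcel − T_env = -19.67 − (-19.46) = -0.21°C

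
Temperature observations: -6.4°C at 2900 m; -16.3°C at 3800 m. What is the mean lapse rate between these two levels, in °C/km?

Γ = −ΔT/Δz = (-6.4 − (-16.3)) / (3800 − 2900) m
  = 9.9°C / 0.9 km = 11°C/km

11°C/km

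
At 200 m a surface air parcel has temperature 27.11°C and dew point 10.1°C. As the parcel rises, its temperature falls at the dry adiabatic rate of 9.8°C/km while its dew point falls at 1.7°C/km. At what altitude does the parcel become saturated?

T and T_d converge at 9.8 − 1.7 = 8.1°C per km
Height above start = (27.11 − 10.1) / 8.1 = 2.1 km
LCL altitude = 200 m + 2100 m = 2300 m

2300 m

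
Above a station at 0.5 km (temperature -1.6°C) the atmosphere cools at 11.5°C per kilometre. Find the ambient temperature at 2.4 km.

500–2400 m, environmental: Δz = 1.9 km ⇒ ΔT = -21.85°C; T = -23.45°C

-23.45°C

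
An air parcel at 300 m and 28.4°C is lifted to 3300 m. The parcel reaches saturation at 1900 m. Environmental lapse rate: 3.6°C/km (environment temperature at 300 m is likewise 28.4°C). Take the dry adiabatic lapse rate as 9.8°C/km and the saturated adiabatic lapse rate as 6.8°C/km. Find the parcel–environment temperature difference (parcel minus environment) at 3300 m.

-14.4°C (parcel cooler than environment)

Parcel:
  Dry to 1900 m: -9.8 × 1.6 km = -15.68°C, so T = 12.72°C.
  Saturated to 3300 m: -6.8 × 1.4 km = -9.52°C, so T = 3.2°C.
Environment:
  Environment to 3300 m: -3.6 × 3 km = -10.8°C, so T = 17.6°C.
T_parcel − T_env = 3.2 − 17.6 = -14.4°C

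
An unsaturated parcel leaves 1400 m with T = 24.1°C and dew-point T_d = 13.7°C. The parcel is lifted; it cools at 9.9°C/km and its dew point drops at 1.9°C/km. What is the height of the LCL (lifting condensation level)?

T and T_d converge at 9.9 − 1.9 = 8°C per km
Height above start = (24.1 − 13.7) / 8 = 1.3 km
LCL altitude = 1400 m + 1300 m = 2700 m

2700 m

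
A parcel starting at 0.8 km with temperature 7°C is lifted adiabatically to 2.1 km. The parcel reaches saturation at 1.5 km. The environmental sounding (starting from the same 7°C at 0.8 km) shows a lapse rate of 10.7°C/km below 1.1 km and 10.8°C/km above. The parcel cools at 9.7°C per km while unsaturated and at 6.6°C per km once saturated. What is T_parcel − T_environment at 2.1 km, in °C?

+3.26°C (parcel warmer than environment)

Parcel:
  800–1500 m, dry: Δz = 0.7 km ⇒ ΔT = -6.79°C; T = 0.21°C
  1500–2100 m, saturated: Δz = 0.6 km ⇒ ΔT = -3.96°C; T = -3.75°C
Environment:
  800–1100 m, environment, lower layer: Δz = 0.3 km ⇒ ΔT = -3.21°C; T = 3.79°C
  1100–2100 m, environment, upper layer: Δz = 1 km ⇒ ΔT = -10.8°C; T = -7.01°C
T_parcel − T_env = -3.75 − (-7.01) = +3.26°C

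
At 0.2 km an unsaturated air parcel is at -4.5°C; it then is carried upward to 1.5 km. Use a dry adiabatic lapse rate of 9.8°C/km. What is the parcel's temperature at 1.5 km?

200–1500 m, dry adiabatic: Δz = 1.3 km ⇒ ΔT = -12.74°C; T = -17.24°C

-17.24°C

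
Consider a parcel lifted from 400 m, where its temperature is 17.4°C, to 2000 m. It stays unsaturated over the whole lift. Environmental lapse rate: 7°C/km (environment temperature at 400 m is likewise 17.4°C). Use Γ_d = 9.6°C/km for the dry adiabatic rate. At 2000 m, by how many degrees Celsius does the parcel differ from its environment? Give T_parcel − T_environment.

Parcel:
  400–2000 m, dry: Δz = 1.6 km ⇒ ΔT = -15.36°C; T = 2.04°C
Environment:
  400–2000 m, environment: Δz = 1.6 km ⇒ ΔT = -11.2°C; T = 6.2°C
T_parcel − T_env = 2.04 − 6.2 = -4.16°C

-4.16°C (parcel cooler than environment)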